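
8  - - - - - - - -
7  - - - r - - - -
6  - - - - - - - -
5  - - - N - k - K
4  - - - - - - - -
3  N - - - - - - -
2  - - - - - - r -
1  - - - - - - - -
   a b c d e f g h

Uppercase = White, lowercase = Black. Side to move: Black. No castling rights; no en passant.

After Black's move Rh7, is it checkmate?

After Rh7: white king on h5; in check: yes, from the black rook on h7.
King squares — g4: attacked by Rg2; h4: attacked by Rh7; g5: attacked by Rg2; g6: attacked by Rg2; h6: attacked by Rh7.
White has no legal moves → checkmate.

yes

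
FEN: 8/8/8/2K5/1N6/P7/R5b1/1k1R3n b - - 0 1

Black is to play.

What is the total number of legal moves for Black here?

0

Black to move; king on b1.
In check: yes, from the white rook on d1.
Legal moves: none.
Count: 0.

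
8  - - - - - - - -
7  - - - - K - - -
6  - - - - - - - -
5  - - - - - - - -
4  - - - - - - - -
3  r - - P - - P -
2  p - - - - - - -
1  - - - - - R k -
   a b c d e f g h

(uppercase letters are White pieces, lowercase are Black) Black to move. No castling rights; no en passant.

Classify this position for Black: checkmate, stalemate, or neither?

Black to move; black king on g1.
In check: yes, from the white rook on f1.
Legal moves for Black: Kh2, Kg2, Kxf1.
Black is in check but has 3 legal moves → neither.

neither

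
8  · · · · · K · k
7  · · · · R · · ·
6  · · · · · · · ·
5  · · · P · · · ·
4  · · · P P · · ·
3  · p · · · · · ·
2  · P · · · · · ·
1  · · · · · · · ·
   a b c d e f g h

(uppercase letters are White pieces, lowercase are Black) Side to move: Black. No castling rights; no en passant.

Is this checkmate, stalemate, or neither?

stalemate

Black to move; black king on h8.
In check: no.
King squares — g7: attacked by Re7; h7: attacked by Re7; g8: attacked by Kf8.
Legal moves for Black: none.
Not in check and no legal moves → stalemate.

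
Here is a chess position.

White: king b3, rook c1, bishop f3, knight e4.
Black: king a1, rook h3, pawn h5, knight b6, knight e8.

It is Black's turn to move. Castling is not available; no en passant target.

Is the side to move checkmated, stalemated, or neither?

Black to move; black king on a1.
In check: yes, from the white rook on c1.
King squares — b1: attacked by Rc1; a2: attacked by Kb3; b2: attacked by Kb3.
Legal moves for Black: none.
In check with no legal moves → checkmate.

checkmate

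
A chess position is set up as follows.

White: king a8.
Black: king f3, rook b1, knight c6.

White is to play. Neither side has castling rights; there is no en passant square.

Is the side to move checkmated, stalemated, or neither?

White to move; white king on a8.
In check: no.
King squares — a7: attacked by Nc6; b7: attacked by Rb1; b8: attacked by Rb1.
Legal moves for White: none.
Not in check and no legal moves → stalemate.

stalemate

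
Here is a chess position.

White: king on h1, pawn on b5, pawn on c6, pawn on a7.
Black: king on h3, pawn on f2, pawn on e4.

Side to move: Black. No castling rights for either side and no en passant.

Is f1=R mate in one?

After f1=R: white king on h1; in check: yes, from the black rook on f1.
King squares — g1: attacked by Rf1; g2: attacked by Kh3; h2: attacked by Kh3.
White has no legal moves → checkmate.

yes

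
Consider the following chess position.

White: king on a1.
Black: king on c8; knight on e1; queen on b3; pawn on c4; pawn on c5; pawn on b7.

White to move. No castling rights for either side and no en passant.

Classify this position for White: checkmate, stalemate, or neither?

White to move; white king on a1.
In check: no.
King squares — b1: attacked by Qb3; a2: attacked by Qb3; b2: attacked by Qb3.
Legal moves for White: none.
Not in check and no legal moves → stalemate.

stalemate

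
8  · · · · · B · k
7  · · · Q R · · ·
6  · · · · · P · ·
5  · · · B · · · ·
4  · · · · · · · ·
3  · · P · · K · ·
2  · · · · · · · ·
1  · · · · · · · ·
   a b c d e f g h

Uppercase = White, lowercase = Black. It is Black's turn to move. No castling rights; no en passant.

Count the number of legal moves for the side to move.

Black to move; king on h8.
In check: no.
Legal moves: none.
Count: 0.

0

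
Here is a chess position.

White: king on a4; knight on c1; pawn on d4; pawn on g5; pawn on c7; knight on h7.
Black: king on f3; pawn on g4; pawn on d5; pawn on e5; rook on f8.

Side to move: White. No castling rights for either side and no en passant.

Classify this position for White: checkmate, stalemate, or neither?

neither

White to move; white king on a4.
In check: no.
Legal moves for White: Nxf8, Nf6, Kb5, Ka5, Kb4, Kb3, Ka3, Nd3, Nb3, Ne2, Na2, dxe5, c8=Q, c8=R, c8=B, c8=N, g6.
White has 17 legal moves and is not in check → neither.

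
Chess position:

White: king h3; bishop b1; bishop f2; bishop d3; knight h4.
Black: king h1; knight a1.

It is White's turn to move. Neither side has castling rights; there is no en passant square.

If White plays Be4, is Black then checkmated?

After Be4: black king on h1; in check: yes, from the white bishop on e4.
King squares — g1: attacked by Bf2; g2: attacked by Kh3; h2: attacked by Kh3.
Black has no legal moves → checkmate.

yes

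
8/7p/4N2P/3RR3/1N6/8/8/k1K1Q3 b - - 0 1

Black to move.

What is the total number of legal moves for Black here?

Black to move; king on a1.
In check: no.
Legal moves: none.
Count: 0.

0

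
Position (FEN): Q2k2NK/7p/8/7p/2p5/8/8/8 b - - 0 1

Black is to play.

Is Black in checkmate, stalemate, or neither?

Black to move; black king on d8.
In check: yes, from the white queen on a8.
Legal moves for Black: Kd7, Kc7.
Black is in check but has 2 legal moves → neither.

neither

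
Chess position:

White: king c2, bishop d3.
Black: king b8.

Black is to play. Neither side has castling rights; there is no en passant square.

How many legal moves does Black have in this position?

5

Black to move; king on b8.
In check: no.
Legal moves: Kc8, Ka8, Kc7, Kb7, Ka7.
Count: 5.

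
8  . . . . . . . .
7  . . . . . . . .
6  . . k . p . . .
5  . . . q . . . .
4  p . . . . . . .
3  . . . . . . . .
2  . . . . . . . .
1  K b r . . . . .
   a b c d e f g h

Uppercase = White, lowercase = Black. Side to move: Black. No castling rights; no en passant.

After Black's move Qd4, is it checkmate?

After Qd4: white king on a1; in check: yes, from the black queen on d4.
King squares — b1: attacked by Rc1; a2: attacked by Bb1; b2: attacked by Qd4.
White has no legal moves → checkmate.

yes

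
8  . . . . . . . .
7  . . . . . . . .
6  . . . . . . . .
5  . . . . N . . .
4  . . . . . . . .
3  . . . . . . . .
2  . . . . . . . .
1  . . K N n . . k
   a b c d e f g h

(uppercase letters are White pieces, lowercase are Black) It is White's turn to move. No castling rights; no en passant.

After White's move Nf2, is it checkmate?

no

After Nf2: black king on h1; in check: yes, from the white knight on f2.
Black has 3 legal replies: Kh2, Kg2, Kg1.
In check but a legal move exists → not checkmate.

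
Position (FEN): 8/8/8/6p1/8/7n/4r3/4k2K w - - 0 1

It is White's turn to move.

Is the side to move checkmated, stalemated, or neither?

White to move; white king on h1.
In check: no.
King squares — g1: attacked by Nh3; g2: attacked by Re2; h2: attacked by Re2.
Legal moves for White: none.
Not in check and no legal moves → stalemate.

stalemate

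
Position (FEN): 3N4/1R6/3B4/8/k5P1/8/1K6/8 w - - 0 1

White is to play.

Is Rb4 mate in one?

no

After Rb4: black king on a4; in check: yes, from the white rook on b4.
Black has 1 legal reply: Ka5.
In check but a legal move exists → not checkmate.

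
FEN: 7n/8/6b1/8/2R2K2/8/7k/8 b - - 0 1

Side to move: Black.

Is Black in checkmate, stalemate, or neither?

neither

Black to move; black king on h2.
In check: no.
Legal moves for Black: Nf7, Be8, Bh7, Bf7, Bh5, Bf5, Be4, Bd3, Bc2, Bb1, Kh3, Kg2, Kh1, Kg1.
Black has 14 legal moves and is not in check → neither.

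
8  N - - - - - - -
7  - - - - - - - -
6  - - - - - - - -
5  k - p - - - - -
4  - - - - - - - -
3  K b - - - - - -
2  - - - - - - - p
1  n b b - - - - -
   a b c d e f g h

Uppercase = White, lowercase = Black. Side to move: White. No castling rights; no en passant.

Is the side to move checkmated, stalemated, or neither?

White to move; white king on a3.
In check: yes, from the black bishop on c1.
King squares — a2: attacked by Bb1; b2: attacked by Bc1; b3: attacked by Na1; a4: attacked by Bb3; b4: attacked by Ka5.
Legal moves for White: none.
In check with no legal moves → checkmate.

checkmate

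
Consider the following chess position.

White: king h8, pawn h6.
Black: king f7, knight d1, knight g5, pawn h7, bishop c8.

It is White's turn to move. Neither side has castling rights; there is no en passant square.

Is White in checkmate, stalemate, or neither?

White to move; white king on h8.
In check: no.
King squares — g7: attacked by Kf7; h7: attacked by Ng5; g8: attacked by Kf7.
Legal moves for White: none.
Not in check and no legal moves → stalemate.

stalemate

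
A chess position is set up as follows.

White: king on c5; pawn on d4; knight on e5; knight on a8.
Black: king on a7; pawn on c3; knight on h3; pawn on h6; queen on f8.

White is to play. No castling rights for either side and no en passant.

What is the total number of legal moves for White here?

4

White to move; king on c5.
In check: yes, from the black queen on f8.
Legal moves: Kc6, Kd5, Kb5, Kc4.
Count: 4.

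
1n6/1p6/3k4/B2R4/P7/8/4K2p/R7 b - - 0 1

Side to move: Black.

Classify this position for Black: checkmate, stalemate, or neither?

neither

Black to move; black king on d6.
In check: yes, from the white rook on d5.
Legal moves for Black: Ke7, Ke6, Kc6, Kxd5.
Black is in check but has 4 legal moves → neither.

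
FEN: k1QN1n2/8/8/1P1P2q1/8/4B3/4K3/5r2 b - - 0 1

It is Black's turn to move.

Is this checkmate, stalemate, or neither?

Black to move; black king on a8.
In check: yes, from the white queen on c8.
King squares — a7: attacked by Be3; b7: attacked by Qc8; b8: attacked by Qc8.
Legal moves for Black: none.
In check with no legal moves → checkmate.

checkmate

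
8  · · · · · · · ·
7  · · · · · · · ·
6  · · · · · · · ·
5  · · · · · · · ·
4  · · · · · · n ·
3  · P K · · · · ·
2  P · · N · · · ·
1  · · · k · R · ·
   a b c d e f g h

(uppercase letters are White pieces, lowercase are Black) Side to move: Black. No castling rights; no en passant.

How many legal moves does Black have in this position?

1

Black to move; king on d1.
In check: yes, from the white rook on f1.
Legal moves: Ke2.
Count: 1.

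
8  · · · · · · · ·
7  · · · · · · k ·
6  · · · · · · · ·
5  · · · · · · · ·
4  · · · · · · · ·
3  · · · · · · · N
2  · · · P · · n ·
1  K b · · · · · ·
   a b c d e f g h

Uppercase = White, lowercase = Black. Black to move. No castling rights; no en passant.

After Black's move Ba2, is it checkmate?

no

After Ba2: white king on a1; in check: no.
White is not in check, so this cannot be checkmate.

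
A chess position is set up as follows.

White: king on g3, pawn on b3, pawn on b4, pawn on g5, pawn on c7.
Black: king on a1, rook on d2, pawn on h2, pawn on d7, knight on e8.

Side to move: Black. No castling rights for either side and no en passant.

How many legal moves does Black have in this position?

Black to move; king on a1.
In check: no.
Legal moves: Ng7, Nxc7, Nf6, Nd6, Rd6, Rd5, Rd4, Rd3+, Rg2+, Rf2, Re2, Rc2, Rb2, Ra2, Rd1, Kb2, Ka2, Kb1, d6, h1=Q, h1=R, h1=B, h1=N+, d5.
Count: 24.

24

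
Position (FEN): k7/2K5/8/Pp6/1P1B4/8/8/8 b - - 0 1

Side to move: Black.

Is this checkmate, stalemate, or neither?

Black to move; black king on a8.
In check: no.
King squares — a7: attacked by Bd4; b7: attacked by Kc7; b8: attacked by Kc7.
Legal moves for Black: none.
Not in check and no legal moves → stalemate.

stalemate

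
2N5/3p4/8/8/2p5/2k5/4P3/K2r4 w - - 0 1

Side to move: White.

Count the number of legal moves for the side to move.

1

White to move; king on a1.
In check: yes, from the black rook on d1.
Legal moves: Ka2.
Count: 1.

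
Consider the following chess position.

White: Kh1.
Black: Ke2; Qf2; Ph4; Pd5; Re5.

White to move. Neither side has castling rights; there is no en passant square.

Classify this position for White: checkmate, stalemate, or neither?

White to move; white king on h1.
In check: no.
King squares — g1: attacked by Qf2; g2: attacked by Qf2; h2: attacked by Qf2.
Legal moves for White: none.
Not in check and no legal moves → stalemate.

stalemate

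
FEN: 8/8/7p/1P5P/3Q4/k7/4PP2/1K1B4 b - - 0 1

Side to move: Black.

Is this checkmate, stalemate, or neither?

stalemate

Black to move; black king on a3.
In check: no.
King squares — a2: attacked by Kb1; b2: attacked by Kb1; b3: attacked by Bd1; a4: attacked by Bd1; b4: attacked by Qd4.
Legal moves for Black: none.
Not in check and no legal moves → stalemate.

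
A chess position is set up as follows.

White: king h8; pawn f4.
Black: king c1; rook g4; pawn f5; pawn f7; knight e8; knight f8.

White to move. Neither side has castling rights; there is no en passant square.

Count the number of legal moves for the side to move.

White to move; king on h8.
In check: no.
Legal moves: none.
Count: 0.

0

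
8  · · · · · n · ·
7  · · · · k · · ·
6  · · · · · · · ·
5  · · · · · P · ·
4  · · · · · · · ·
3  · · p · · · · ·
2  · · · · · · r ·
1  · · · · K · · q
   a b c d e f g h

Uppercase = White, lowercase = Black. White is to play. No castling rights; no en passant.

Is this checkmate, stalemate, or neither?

White to move; white king on e1.
In check: yes, from the black queen on h1.
King squares — d1: attacked by Qh1; f1: attacked by Qh1; d2: attacked by Rg2; e2: attacked by Rg2; f2: attacked by Rg2.
Legal moves for White: none.
In check with no legal moves → checkmate.

checkmate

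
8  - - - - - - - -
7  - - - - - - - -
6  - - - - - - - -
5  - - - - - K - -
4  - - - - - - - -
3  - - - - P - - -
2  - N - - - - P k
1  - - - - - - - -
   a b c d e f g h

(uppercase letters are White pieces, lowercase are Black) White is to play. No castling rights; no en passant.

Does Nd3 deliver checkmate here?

After Nd3: black king on h2; in check: no.
Black is not in check, so this cannot be checkmate.

no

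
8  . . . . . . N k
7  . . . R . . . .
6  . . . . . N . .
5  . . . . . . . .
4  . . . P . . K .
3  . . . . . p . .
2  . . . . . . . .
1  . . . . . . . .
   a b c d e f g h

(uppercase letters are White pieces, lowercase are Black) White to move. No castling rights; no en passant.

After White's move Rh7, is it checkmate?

yes

After Rh7: black king on h8; in check: yes, from the white rook on h7.
King squares — g7: attacked by Rh7; h7: attacked by Nf6; g8: attacked by Nf6.
Black has no legal moves → checkmate.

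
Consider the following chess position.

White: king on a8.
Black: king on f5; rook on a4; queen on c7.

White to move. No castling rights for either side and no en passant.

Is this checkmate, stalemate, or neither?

checkmate

White to move; white king on a8.
In check: yes, from the black rook on a4.
King squares — a7: attacked by Ra4; b7: attacked by Qc7; b8: attacked by Qc7.
Legal moves for White: none.
In check with no legal moves → checkmate.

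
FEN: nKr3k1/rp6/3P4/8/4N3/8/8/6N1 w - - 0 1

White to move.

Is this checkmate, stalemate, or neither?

neither

White to move; white king on b8.
In check: yes, from the black rook on c8.
Legal moves for White: Kxc8, Kxa7.
White is in check but has 2 legal moves → neither.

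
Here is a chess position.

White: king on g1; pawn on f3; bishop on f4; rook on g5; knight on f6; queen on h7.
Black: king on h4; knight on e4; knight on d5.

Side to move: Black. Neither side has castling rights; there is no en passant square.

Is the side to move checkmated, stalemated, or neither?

checkmate

Black to move; black king on h4.
In check: yes, from the white queen on h7.
King squares — g3: attacked by Bf4; h3: attacked by Qh7; g4: attacked by Pf3; g5: attacked by Bf4; h5: attacked by Rg5.
Legal moves for Black: none.
In check with no legal moves → checkmate.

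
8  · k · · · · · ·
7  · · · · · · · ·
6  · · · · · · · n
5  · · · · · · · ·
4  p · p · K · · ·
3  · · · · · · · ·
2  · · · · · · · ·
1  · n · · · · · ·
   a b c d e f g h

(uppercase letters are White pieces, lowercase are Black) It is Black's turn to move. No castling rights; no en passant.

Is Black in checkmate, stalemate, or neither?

Black to move; black king on b8.
In check: no.
Legal moves for Black: Kc8, Ka8, Kc7, Kb7, Ka7, Ng8, Nf7, Nf5, Ng4, Nc3+, Na3, Nd2+, c3, a3.
Black has 14 legal moves and is not in check → neither.

neither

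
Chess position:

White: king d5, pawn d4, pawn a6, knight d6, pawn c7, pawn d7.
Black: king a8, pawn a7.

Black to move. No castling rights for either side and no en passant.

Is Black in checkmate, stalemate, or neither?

stalemate

Black to move; black king on a8.
In check: no.
King squares — a7: own pawn; b7: attacked by Pa6; b8: attacked by Pc7.
Legal moves for Black: none.
Not in check and no legal moves → stalemate.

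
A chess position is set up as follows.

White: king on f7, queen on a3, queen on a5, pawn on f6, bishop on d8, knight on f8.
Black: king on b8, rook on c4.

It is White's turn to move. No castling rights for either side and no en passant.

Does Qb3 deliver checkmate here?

After Qb3: black king on b8; in check: yes, from the white queen on b3.
Black has 2 legal replies: Kc8, Rb4.
In check but a legal move exists → not checkmate.

no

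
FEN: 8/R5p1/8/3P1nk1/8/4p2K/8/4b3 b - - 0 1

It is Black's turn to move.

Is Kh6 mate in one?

After Kh6: white king on h3; in check: no.
White is not in check, so this cannot be checkmate.

no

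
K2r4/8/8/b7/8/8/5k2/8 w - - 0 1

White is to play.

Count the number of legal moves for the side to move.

White to move; king on a8.
In check: yes, from the black rook on d8.
Legal moves: Kb7, Ka7.
Count: 2.

2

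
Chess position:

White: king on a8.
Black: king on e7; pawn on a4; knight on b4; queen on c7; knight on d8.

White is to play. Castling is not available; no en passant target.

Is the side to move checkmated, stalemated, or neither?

White to move; white king on a8.
In check: no.
King squares — a7: attacked by Qc7; b7: attacked by Qc7; b8: attacked by Qc7.
Legal moves for White: none.
Not in check and no legal moves → stalemate.

stalemate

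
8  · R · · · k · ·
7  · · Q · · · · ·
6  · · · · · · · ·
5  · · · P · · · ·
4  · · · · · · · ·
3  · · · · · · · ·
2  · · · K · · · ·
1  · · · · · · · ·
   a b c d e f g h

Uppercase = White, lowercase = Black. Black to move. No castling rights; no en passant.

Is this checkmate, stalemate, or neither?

Black to move; black king on f8.
In check: yes, from the white rook on b8.
King squares — e7: attacked by Qc7; f7: attacked by Qc7; g7: attacked by Qc7; e8: attacked by Rb8; g8: attacked by Rb8.
Legal moves for Black: none.
In check with no legal moves → checkmate.

checkmate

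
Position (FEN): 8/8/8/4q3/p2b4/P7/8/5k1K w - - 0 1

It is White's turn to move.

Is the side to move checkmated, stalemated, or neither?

stalemate

White to move; white king on h1.
In check: no.
King squares — g1: attacked by Kf1; g2: attacked by Kf1; h2: attacked by Qe5.
Legal moves for White: none.
Not in check and no legal moves → stalemate.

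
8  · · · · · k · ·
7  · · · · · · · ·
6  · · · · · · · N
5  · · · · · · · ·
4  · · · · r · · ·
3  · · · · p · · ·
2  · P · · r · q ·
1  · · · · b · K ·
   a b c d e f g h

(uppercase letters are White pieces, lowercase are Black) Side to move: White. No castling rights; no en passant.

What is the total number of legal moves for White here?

White to move; king on g1.
In check: yes, from the black queen on g2.
Legal moves: none.
Count: 0.

0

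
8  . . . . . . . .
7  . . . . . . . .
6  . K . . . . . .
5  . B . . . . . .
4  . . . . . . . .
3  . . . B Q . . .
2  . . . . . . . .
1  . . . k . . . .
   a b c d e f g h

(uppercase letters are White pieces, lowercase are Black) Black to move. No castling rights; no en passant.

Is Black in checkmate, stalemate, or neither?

Black to move; black king on d1.
In check: no.
King squares — c1: attacked by Qe3; e1: attacked by Qe3; c2: attacked by Bd3; d2: attacked by Qe3; e2: attacked by Bd3.
Legal moves for Black: none.
Not in check and no legal moves → stalemate.

stalemate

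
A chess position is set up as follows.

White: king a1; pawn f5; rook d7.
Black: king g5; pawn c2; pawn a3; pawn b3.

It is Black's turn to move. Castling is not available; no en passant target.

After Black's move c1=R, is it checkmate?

yes

After c1=R: white king on a1; in check: yes, from the black rook on c1.
King squares — b1: attacked by Rc1; a2: attacked by Pb3; b2: attacked by Pa3.
White has no legal moves → checkmate.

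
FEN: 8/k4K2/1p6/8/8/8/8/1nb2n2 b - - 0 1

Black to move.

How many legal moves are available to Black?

Black to move; king on a7.
In check: no.
Legal moves: Kb8, Ka8, Kb7, Ka6, Ng3, Ne3, Nh2, Nfd2, Bh6, Bg5, Bf4, Be3, Ba3, Bd2, Bb2, Nc3, Na3, Nbd2, b5.
Count: 19.

19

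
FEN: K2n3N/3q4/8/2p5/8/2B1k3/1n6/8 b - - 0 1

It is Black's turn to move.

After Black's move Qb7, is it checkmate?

After Qb7: white king on a8; in check: yes, from the black queen on b7.
King squares — a7: attacked by Qb7; b7: attacked by Nd8; b8: attacked by Qb7.
White has no legal moves → checkmate.

yes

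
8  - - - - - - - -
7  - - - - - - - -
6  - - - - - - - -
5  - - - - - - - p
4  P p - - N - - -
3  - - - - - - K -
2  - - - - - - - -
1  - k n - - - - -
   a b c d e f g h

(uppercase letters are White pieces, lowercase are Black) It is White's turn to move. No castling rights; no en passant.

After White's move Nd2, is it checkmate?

After Nd2: black king on b1; in check: yes, from the white knight on d2.
Black has 4 legal replies: Kc2, Kb2, Ka2, Ka1.
In check but a legal move exists → not checkmate.

no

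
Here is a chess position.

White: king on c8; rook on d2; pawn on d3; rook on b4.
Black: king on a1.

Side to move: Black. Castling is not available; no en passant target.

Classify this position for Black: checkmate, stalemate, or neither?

stalemate

Black to move; black king on a1.
In check: no.
King squares — b1: attacked by Rb4; a2: attacked by Rd2; b2: attacked by Rd2.
Legal moves for Black: none.
Not in check and no legal moves → stalemate.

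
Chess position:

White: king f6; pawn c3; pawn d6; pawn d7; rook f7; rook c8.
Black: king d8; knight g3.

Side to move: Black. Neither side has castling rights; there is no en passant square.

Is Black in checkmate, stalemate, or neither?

Black to move; black king on d8.
In check: yes, from the white rook on c8.
King squares — c7: attacked by Pd6; d7: attacked by Rf7; e7: attacked by Pd6; c8: attacked by Pd7; e8: attacked by Pd7.
Legal moves for Black: none.
In check with no legal moves → checkmate.

checkmate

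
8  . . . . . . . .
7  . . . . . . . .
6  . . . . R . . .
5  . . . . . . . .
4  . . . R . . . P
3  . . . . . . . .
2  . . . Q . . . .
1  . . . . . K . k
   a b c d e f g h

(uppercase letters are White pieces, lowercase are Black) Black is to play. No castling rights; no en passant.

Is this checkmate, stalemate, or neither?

stalemate

Black to move; black king on h1.
In check: no.
King squares — g1: attacked by Kf1; g2: attacked by Kf1; h2: attacked by Qd2.
Legal moves for Black: none.
Not in check and no legal moves → stalemate.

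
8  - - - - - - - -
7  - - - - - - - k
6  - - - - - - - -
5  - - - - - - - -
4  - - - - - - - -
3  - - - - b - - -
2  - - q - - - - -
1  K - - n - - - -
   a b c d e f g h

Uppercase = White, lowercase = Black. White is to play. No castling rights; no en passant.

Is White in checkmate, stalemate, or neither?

stalemate

White to move; white king on a1.
In check: no.
King squares — b1: attacked by Qc2; a2: attacked by Qc2; b2: attacked by Nd1.
Legal moves for White: none.
Not in check and no legal moves → stalemate.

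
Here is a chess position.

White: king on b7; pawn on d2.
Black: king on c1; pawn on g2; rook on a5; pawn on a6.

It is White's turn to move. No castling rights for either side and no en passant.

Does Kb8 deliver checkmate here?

no

After Kb8: black king on c1; in check: no.
Black is not in check, so this cannot be checkmate.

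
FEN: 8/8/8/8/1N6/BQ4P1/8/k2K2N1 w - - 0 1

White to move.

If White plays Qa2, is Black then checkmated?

After Qa2: black king on a1; in check: yes, from the white queen on a2.
King squares — b1: attacked by Qa2; a2: attacked by Nb4; b2: attacked by Qa2.
Black has no legal moves → checkmate.

yes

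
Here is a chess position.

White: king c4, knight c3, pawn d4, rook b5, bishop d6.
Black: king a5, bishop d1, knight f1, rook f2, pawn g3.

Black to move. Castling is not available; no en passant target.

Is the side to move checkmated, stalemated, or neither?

neither

Black to move; black king on a5.
In check: yes, from the white rook on b5.
King squares — a4: attacked by Nc3; b4: attacked by Kc4; b5: attacked by Nc3; a6: available; b6: attacked by Rb5.
Legal moves for Black: Ka6.
Black is in check but has 1 legal move → neither.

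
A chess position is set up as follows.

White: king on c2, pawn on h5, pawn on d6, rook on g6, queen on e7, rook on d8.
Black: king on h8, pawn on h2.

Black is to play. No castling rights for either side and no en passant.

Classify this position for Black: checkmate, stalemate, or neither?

Black to move; black king on h8.
In check: yes, from the white rook on d8.
King squares — g7: attacked by Rg6; h7: attacked by Qe7; g8: attacked by Rg6.
Legal moves for Black: none.
In check with no legal moves → checkmate.

checkmate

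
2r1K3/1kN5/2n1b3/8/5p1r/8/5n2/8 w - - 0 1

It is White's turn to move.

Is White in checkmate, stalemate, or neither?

checkmate

White to move; white king on e8.
In check: yes, from the black rook on c8.
King squares — d7: attacked by Be6; e7: attacked by Nc6; f7: attacked by Be6; d8: attacked by Nc6; f8: attacked by Rc8.
Legal moves for White: none.
In check with no legal moves → checkmate.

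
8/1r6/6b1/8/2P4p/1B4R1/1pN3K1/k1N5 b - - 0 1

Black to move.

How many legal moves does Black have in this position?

Black to move; king on a1.
In check: yes, from the white knight on c2.
Legal moves: Kb1, Bxc2.
Count: 2.

2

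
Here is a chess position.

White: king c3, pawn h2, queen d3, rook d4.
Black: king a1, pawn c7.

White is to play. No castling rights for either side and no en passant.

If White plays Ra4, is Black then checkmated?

After Ra4: black king on a1; in check: yes, from the white rook on a4.
King squares — b1: attacked by Qd3; a2: attacked by Ra4; b2: attacked by Kc3.
Black has no legal moves → checkmate.

yes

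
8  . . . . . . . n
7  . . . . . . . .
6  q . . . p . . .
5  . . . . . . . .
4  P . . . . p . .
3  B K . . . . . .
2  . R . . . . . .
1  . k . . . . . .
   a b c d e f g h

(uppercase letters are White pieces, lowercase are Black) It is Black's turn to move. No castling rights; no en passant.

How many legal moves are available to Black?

Black to move; king on b1.
In check: yes, from the white rook on b2.
Legal moves: Kc1, Ka1.
Count: 2.

2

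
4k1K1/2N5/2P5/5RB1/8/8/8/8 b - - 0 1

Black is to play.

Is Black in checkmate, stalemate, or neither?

checkmate

Black to move; black king on e8.
In check: yes, from the white knight on c7.
King squares — d7: attacked by Pc6; e7: attacked by Bg5; f7: attacked by Rf5; d8: attacked by Bg5; f8: attacked by Rf5.
Legal moves for Black: none.
In check with no legal moves → checkmate.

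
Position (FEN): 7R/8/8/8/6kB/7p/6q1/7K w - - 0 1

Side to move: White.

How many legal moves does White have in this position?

0

White to move; king on h1.
In check: yes, from the black queen on g2.
Legal moves: none.
Count: 0.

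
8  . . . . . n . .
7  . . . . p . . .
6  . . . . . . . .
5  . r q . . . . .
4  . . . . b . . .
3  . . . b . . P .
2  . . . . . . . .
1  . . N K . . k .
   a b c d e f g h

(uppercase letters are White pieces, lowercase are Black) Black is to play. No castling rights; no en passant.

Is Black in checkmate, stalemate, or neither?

Black to move; black king on g1.
In check: no.
Legal moves for Black include: Nh7, Nd7, Ng6, Ne6, Qc8, Qc7, Qa7, Qd6, Qc6, Qb6, Qh5+, Qg5, Qf5, Qe5, Qd5, Qd4, Qc4, Qb4, ... (list truncated; more exist).
Black has legal moves and is not in check → neither.

neither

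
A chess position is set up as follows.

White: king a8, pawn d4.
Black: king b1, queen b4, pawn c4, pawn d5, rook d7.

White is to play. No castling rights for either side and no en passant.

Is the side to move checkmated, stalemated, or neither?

White to move; white king on a8.
In check: no.
King squares — a7: attacked by Rd7; b7: attacked by Qb4; b8: attacked by Qb4.
Legal moves for White: none.
Not in check and no legal moves → stalemate.

stalemate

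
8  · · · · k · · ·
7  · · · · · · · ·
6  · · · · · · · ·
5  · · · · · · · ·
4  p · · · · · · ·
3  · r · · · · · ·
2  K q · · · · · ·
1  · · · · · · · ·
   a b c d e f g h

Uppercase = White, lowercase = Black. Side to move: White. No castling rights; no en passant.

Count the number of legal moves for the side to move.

White to move; king on a2.
In check: yes, from the black queen on b2.
Legal moves: none.
Count: 0.

0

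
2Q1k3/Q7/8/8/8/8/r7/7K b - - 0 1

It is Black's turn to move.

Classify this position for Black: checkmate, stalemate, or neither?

checkmate

Black to move; black king on e8.
In check: yes, from the white queen on c8.
King squares — d7: attacked by Qa7; e7: attacked by Qa7; f7: attacked by Qa7; d8: attacked by Qc8; f8: attacked by Qc8.
Legal moves for Black: none.
In check with no legal moves → checkmate.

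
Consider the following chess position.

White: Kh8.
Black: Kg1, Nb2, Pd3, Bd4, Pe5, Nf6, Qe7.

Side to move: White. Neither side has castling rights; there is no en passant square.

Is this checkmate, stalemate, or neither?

stalemate

White to move; white king on h8.
In check: no.
King squares — g7: attacked by Qe7; h7: attacked by Nf6; g8: attacked by Nf6.
Legal moves for White: none.
Not in check and no legal moves → stalemate.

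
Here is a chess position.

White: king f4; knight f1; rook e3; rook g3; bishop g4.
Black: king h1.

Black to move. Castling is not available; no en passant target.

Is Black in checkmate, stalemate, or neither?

Black to move; black king on h1.
In check: no.
King squares — g1: attacked by Rg3; g2: attacked by Rg3; h2: attacked by Nf1.
Legal moves for Black: none.
Not in check and no legal moves → stalemate.

stalemate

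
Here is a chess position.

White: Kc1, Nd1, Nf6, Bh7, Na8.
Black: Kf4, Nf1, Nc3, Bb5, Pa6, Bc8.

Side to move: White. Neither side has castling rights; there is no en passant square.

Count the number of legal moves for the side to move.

22

White to move; king on c1.
In check: no.
Legal moves: Nc7, Nb6, Bg8, Bg6, Bf5, Be4, Bd3, Bc2, Bb1, Ng8, Ne8, Nd7, Nh5+, Nd5+, Ng4, Ne4, Ne3, Nxc3, Nf2, Nb2, Kc2, Kb2.
Count: 22.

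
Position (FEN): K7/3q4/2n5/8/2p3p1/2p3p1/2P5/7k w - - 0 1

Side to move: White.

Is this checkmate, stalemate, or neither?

stalemate

White to move; white king on a8.
In check: no.
King squares — a7: attacked by Nc6; b7: attacked by Qd7; b8: attacked by Nc6.
Legal moves for White: none.
Not in check and no legal moves → stalemate.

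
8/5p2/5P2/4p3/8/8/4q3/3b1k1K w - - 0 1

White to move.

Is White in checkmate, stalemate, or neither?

stalemate

White to move; white king on h1.
In check: no.
King squares — g1: attacked by Kf1; g2: attacked by Kf1; h2: attacked by Qe2.
Legal moves for White: none.
Not in check and no legal moves → stalemate.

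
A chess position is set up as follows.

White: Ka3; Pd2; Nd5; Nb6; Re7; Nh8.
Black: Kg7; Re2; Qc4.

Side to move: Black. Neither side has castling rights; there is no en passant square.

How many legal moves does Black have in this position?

5

Black to move; king on g7.
In check: yes, from the white rook on e7.
Legal moves: Kxh8, Kg8, Kf8, Kh6, Rxe7.
Count: 5.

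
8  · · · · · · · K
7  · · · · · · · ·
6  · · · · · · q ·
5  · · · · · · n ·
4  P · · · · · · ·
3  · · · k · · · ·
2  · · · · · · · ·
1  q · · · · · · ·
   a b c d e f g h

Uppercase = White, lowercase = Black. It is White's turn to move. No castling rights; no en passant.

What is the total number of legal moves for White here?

White to move; king on h8.
In check: yes, from the black queen on a1.
Legal moves: none.
Count: 0.

0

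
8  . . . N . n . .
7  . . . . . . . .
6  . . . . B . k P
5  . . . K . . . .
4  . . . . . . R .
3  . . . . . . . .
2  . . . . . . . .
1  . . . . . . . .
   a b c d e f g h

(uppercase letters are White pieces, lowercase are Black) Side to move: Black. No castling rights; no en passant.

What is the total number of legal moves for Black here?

4

Black to move; king on g6.
In check: yes, from the white rook on g4.
Legal moves: Kh7, Kxh6, Kf6, Kh5.
Count: 4.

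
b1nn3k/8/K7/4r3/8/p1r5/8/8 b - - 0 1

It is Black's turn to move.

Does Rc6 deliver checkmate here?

yes

After Rc6: white king on a6; in check: yes, from the black rook on c6.
King squares — a5: attacked by Re5; b5: attacked by Re5; b6: attacked by Rc6; a7: attacked by Nc8; b7: attacked by Ba8.
White has no legal moves → checkmate.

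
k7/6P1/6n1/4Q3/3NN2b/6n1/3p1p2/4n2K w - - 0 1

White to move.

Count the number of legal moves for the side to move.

White to move; king on h1.
In check: yes, from the black knight on g3.
Legal moves: Kh2, Qxg3, Nxg3.
Count: 3.

3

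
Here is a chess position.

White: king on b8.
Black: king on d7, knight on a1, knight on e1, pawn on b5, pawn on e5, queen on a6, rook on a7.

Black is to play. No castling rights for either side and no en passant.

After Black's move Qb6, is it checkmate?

After Qb6: white king on b8; in check: yes, from the black queen on b6.
King squares — a7: attacked by Qb6; b7: attacked by Qb6; c7: attacked by Qb6; a8: attacked by Ra7; c8: attacked by Kd7.
White has no legal moves → checkmate.

yes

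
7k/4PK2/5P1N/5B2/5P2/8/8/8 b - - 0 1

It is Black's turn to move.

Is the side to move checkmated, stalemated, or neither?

Black to move; black king on h8.
In check: no.
King squares — g7: attacked by Pf6; h7: attacked by Bf5; g8: attacked by Nh6.
Legal moves for Black: none.
Not in check and no legal moves → stalemate.

stalemate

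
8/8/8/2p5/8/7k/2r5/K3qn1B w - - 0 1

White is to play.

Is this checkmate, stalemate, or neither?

White to move; white king on a1.
In check: yes, from the black queen on e1.
King squares — b1: attacked by Qe1; a2: attacked by Rc2; b2: attacked by Rc2.
Legal moves for White: none.
In check with no legal moves → checkmate.

checkmate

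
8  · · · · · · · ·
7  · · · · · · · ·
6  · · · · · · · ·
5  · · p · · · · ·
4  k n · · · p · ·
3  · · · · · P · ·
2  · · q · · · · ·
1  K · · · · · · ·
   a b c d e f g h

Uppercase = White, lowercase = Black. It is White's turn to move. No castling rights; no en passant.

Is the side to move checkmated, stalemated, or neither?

stalemate

White to move; white king on a1.
In check: no.
King squares — b1: attacked by Qc2; a2: attacked by Qc2; b2: attacked by Qc2.
Legal moves for White: none.
Not in check and no legal moves → stalemate.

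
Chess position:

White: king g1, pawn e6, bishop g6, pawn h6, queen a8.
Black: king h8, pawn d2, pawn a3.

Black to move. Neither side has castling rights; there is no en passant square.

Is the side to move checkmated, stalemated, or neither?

Black to move; black king on h8.
In check: yes, from the white queen on a8.
King squares — g7: attacked by Ph6; h7: attacked by Bg6; g8: attacked by Qa8.
Legal moves for Black: none.
In check with no legal moves → checkmate.

checkmate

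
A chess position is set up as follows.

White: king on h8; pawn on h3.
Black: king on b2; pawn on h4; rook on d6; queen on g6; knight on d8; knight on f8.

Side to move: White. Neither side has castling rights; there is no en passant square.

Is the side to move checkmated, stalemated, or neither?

White to move; white king on h8.
In check: no.
King squares — g7: attacked by Qg6; h7: attacked by Qg6; g8: attacked by Qg6.
Legal moves for White: none.
Not in check and no legal moves → stalemate.

stalemate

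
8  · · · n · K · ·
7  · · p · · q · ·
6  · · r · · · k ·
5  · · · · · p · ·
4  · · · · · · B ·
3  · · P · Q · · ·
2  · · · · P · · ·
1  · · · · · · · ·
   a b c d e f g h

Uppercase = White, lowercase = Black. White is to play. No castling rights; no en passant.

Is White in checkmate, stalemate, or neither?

checkmate

White to move; white king on f8.
In check: yes, from the black queen on f7.
King squares — e7: attacked by Qf7; f7: attacked by Kg6; g7: attacked by Kg6; e8: attacked by Qf7; g8: attacked by Qf7.
Legal moves for White: none.
In check with no legal moves → checkmate.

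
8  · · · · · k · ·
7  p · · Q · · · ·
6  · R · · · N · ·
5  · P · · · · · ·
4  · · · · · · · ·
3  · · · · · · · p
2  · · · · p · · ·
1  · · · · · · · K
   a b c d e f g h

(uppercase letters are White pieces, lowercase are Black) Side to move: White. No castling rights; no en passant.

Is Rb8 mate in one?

yes

After Rb8: black king on f8; in check: yes, from the white rook on b8.
King squares — e7: attacked by Qd7; f7: attacked by Qd7; g7: attacked by Qd7; e8: attacked by Nf6; g8: attacked by Nf6.
Black has no legal moves → checkmate.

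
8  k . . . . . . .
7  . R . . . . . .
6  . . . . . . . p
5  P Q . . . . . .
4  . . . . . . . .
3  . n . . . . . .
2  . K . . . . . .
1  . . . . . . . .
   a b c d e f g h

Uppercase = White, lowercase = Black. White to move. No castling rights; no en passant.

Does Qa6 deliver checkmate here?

After Qa6: black king on a8; in check: yes, from the white queen on a6.
King squares — a7: attacked by Qa6; b7: attacked by Qa6; b8: attacked by Rb7.
Black has no legal moves → checkmate.

yes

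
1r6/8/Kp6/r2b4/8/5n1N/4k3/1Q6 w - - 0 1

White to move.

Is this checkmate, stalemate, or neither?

White to move; white king on a6.
In check: yes, from the black rook on a5.
King squares — a5: attacked by Pb6; b5: attacked by Ra5; b6: attacked by Rb8; a7: attacked by Ra5; b7: attacked by Bd5.
Legal moves for White: none.
In check with no legal moves → checkmate.

checkmate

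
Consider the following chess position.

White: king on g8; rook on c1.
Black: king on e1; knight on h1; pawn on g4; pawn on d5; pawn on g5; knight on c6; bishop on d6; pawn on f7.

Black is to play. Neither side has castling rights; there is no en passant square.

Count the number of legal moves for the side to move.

3

Black to move; king on e1.
In check: yes, from the white rook on c1.
Legal moves: Kf2, Ke2, Kd2.
Count: 3.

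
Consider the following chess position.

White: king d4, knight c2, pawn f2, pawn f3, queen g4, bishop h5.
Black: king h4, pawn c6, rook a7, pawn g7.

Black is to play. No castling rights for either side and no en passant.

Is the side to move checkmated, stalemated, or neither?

checkmate

Black to move; black king on h4.
In check: yes, from the white queen on g4.
King squares — g3: attacked by Pf2; h3: attacked by Qg4; g4: attacked by Pf3; g5: attacked by Qg4; h5: attacked by Qg4.
Legal moves for Black: none.
In check with no legal moves → checkmate.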